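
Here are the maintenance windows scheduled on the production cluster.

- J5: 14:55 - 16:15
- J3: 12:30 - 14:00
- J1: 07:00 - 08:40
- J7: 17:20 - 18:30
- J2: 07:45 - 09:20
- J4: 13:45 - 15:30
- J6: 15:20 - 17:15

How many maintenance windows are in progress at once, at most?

Sweep the timeline, counting +1 at each start and −1 at each end (ends before starts at a tie):
07:00 start J1 → 1
07:45 start J2 → 2
08:40 end J1 → 1
09:20 end J2 → 0
12:30 start J3 → 1
13:45 start J4 → 2
14:00 end J3 → 1
14:55 start J5 → 2
15:20 start J6 → 3
15:30 end J4 → 2
16:15 end J5 → 1
17:15 end J6 → 0
17:20 start J7 → 1
18:30 end J7 → 0
Peak is 3, at 15:20 (J4, J5, J6).

3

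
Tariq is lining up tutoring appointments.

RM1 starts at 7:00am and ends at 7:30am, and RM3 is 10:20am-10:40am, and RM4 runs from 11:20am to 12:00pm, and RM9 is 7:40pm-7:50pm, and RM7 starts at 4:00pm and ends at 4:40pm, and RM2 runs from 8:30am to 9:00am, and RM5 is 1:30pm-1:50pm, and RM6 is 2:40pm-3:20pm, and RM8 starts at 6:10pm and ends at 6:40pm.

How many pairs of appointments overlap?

0

Check each pair: they overlap iff neither finishes before the other starts.
Sorted by start: RM1, RM2, RM3, RM4, RM5, RM6, RM7, RM8, RM9.
RM2 starts after RM1 ends — done with RM1.
RM3 starts after RM2 ends — done with RM2.
RM4 starts after RM3 ends — done with RM3.
RM5 starts after RM4 ends — done with RM4.
RM6 starts after RM5 ends — done with RM5.
RM7 starts after RM6 ends — done with RM6.
RM8 starts after RM7 ends — done with RM7.
RM9 starts after RM8 ends.
No pair overlaps.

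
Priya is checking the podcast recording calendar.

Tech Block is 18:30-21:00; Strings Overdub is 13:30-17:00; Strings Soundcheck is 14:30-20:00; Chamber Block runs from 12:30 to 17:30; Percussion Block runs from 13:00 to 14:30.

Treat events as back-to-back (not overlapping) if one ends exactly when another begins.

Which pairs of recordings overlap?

Sorted by start: Chamber Block, Percussion Block, Strings Overdub, Strings Soundcheck, Tech Block.
Percussion Block starts before Chamber Block ends → Chamber Block and Percussion Block overlap.
Strings Overdub starts before Chamber Block ends → Chamber Block and Strings Overdub overlap.
Strings Soundcheck starts before Chamber Block ends → Chamber Block and Strings Soundcheck overlap.
Tech Block starts after Chamber Block ends.
Strings Overdub starts before Percussion Block ends → Percussion Block and Strings Overdub overlap.
Strings Soundcheck starts exactly when Percussion Block ends (back-to-back, no overlap), so nothing later overlaps Percussion Block either.
Strings Soundcheck starts before Strings Overdub ends → Strings Overdub and Strings Soundcheck overlap.
Tech Block starts after Strings Overdub ends.
Tech Block starts before Strings Soundcheck ends → Strings Soundcheck and Tech Block overlap.

Chamber Block & Percussion Block, Chamber Block & Strings Overdub, Chamber Block & Strings Soundcheck, Percussion Block & Strings Overdub, Strings Overdub & Strings Soundcheck, Strings Soundcheck & Tech Block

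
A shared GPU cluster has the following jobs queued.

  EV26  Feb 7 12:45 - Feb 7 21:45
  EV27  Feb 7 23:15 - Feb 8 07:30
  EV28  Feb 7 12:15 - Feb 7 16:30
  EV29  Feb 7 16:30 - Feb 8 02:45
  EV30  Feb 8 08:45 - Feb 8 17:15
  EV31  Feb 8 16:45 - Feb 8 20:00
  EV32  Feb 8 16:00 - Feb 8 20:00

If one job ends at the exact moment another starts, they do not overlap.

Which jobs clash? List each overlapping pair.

EV26 & EV28, EV26 & EV29, EV27 & EV29, EV30 & EV31, EV30 & EV32, EV31 & EV32

Check each pair: they overlap iff neither finishes before the other starts.
Sorted by start: EV28, EV26, EV29, EV27, EV30, EV32, EV31.
EV26 starts before EV28 ends → EV28 and EV26 overlap.
EV29 starts exactly when EV28 ends (back-to-back, no overlap), so nothing later overlaps EV28 either.
EV29 starts before EV26 ends → EV26 and EV29 overlap.
EV27 starts after EV26 ends, so nothing later overlaps EV26 either.
EV27 starts before EV29 ends → EV29 and EV27 overlap.
EV30 starts after EV29 ends, so nothing later overlaps EV29 either.
EV30 starts after EV27 ends, so nothing later overlaps EV27 either.
EV32 starts before EV30 ends → EV30 and EV32 overlap.
EV31 starts before EV30 ends → EV30 and EV31 overlap.
EV31 starts before EV32 ends → EV32 and EV31 overlap.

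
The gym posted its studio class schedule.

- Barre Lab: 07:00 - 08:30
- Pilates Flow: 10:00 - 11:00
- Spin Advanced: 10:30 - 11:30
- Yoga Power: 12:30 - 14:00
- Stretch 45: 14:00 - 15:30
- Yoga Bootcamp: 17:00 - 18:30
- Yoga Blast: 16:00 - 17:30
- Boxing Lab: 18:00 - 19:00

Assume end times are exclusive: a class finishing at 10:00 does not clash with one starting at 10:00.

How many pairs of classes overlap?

3

Two intervals overlap when each starts before the other ends.
Sorted by start: Barre Lab, Pilates Flow, Spin Advanced, Yoga Power, Stretch 45, Yoga Blast, Yoga Bootcamp, Boxing Lab.
Pilates Flow starts after Barre Lab ends, so Barre Lab has no further overlaps.
Spin Advanced starts before Pilates Flow ends → Pilates Flow and Spin Advanced overlap.
Yoga Power starts after Pilates Flow ends, so Pilates Flow has no further overlaps.
Yoga Power starts after Spin Advanced ends, so Spin Advanced has no further overlaps.
Stretch 45 starts exactly when Yoga Power ends (back-to-back, no overlap), so Yoga Power has no further overlaps.
Yoga Blast starts after Stretch 45 ends, so Stretch 45 has no further overlaps.
Yoga Bootcamp starts before Yoga Blast ends → Yoga Blast and Yoga Bootcamp overlap.
Boxing Lab starts after Yoga Blast ends.
Boxing Lab starts before Yoga Bootcamp ends → Yoga Bootcamp and Boxing Lab overlap.
Overlapping pairs: Boxing Lab & Yoga Bootcamp, Pilates Flow & Spin Advanced, Yoga Blast & Yoga Bootcamp — 3 in total.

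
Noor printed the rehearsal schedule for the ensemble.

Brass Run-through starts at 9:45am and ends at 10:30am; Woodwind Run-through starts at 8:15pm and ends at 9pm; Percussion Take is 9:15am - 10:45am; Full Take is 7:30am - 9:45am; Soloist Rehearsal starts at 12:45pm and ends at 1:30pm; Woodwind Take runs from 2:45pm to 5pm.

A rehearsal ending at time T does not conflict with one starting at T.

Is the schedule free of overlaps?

Sorted by start: Full Take, Percussion Take, Brass Run-through, Soloist Rehearsal, Woodwind Take, Woodwind Run-through.
Percussion Take starts before Full Take ends → Full Take and Percussion Take overlap.
That's a conflict, so the schedule is not conflict-free.

No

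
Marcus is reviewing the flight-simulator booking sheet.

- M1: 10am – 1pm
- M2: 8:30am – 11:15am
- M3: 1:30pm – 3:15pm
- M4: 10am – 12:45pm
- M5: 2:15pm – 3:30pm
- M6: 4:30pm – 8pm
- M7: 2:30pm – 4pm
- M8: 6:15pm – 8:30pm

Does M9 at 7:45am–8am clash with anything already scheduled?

M2: starts 8:30am at or after M9 ends 8am → clear.
M1: starts 10am at or after M9 ends 8am → clear.
M4: starts 10am at or after M9 ends 8am → clear.
M3: starts 1:30pm at or after M9 ends 8am → clear.
M5: starts 2:15pm at or after M9 ends 8am → clear.
M7: starts 2:30pm at or after M9 ends 8am → clear.
M6: starts 4:30pm at or after M9 ends 8am → clear.
M8: starts 6:15pm at or after M9 ends 8am → clear.

No — it doesn't clash with anything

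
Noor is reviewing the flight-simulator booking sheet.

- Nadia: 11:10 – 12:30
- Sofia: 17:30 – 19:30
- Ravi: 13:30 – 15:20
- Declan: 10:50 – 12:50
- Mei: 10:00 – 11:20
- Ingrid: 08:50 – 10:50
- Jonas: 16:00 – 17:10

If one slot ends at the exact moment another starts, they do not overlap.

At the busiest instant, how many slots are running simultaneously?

Sweep the timeline, counting +1 at each start and −1 at each end (ends before starts at a tie):
08:50 start Ingrid → 1
10:00 start Mei → 2
10:50 end Ingrid → 1
10:50 start Declan → 2
11:10 start Nadia → 3
11:20 end Mei → 2
12:30 end Nadia → 1
12:50 end Declan → 0
13:30 start Ravi → 1
15:20 end Ravi → 0
16:00 start Jonas → 1
17:10 end Jonas → 0
17:30 start Sofia → 1
19:30 end Sofia → 0
Peak is 3, at 11:10 (Declan, Mei, Nadia).

3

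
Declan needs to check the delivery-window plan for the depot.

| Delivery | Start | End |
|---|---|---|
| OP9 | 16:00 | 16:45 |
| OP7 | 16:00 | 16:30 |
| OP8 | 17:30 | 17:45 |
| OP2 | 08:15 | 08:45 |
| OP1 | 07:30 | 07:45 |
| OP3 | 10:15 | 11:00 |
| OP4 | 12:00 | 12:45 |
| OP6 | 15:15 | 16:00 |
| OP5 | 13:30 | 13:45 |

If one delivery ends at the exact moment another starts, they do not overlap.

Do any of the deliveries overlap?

Yes

Sorted by start: OP1, OP2, OP3, OP4, OP5, OP6, OP7, OP9, OP8.
OP2 starts after OP1 ends; OP1 is clear from here.
OP3 starts after OP2 ends; OP2 is clear from here.
OP4 starts after OP3 ends; OP3 is clear from here.
OP5 starts after OP4 ends; OP4 is clear from here.
OP6 starts after OP5 ends; OP5 is clear from here.
OP7 starts exactly when OP6 ends (back-to-back, no overlap); OP6 is clear from here.
OP9 starts before OP7 ends → OP7 and OP9 overlap.
That's a conflict, so the schedule is not conflict-free.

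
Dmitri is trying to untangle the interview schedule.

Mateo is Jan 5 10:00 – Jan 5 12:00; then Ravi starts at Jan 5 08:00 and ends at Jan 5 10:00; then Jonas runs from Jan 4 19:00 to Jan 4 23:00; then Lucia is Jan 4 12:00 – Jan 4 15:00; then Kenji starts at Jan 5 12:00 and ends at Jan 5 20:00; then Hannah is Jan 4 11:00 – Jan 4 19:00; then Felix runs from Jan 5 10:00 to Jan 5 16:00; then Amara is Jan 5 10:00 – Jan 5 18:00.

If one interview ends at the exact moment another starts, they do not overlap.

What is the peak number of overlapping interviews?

3

Walk through starts and ends in time order (an end at T is processed before a start at T):
Jan 4 11:00 start Hannah → 1
Jan 4 12:00 start Lucia → 2
Jan 4 15:00 end Lucia → 1
Jan 4 19:00 end Hannah → 0
Jan 4 19:00 start Jonas → 1
Jan 4 23:00 end Jonas → 0
Jan 5 08:00 start Ravi → 1
Jan 5 10:00 end Ravi → 0
Jan 5 10:00 start Amara → 1
Jan 5 10:00 start Felix → 2
Jan 5 10:00 start Mateo → 3
Jan 5 12:00 end Mateo → 2
Jan 5 12:00 start Kenji → 3
Jan 5 16:00 end Felix → 2
Jan 5 18:00 end Amara → 1
Jan 5 20:00 end Kenji → 0
Peak is 3, at Jan 5 10:00 (Amara, Felix, Mateo).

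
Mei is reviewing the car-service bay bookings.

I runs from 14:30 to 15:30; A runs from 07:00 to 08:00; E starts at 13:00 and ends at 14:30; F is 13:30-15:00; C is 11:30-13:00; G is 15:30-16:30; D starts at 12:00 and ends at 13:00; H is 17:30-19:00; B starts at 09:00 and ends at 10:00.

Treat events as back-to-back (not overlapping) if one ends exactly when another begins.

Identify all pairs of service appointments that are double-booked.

C & D, E & F, F & I

Sorted by start: A, B, C, D, E, F, I, G, H.
B starts after A ends; A is clear from here.
C starts after B ends; B is clear from here.
D starts before C ends → C and D overlap.
E starts exactly when C ends (back-to-back, no overlap); C is clear from here.
E starts exactly when D ends (back-to-back, no overlap); D is clear from here.
F starts before E ends → E and F overlap.
I starts exactly when E ends (back-to-back, no overlap); E is clear from here.
I starts before F ends → F and I overlap.
G starts after F ends; F is clear from here.
G starts exactly when I ends (back-to-back, no overlap); I is clear from here.
H starts after G ends.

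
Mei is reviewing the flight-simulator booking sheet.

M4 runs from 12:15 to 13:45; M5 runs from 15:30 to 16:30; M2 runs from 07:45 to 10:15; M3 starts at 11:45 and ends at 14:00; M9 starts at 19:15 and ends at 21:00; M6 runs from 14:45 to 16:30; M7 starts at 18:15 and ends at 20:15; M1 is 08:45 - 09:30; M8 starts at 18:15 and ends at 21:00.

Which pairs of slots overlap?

Check each pair: they overlap iff neither finishes before the other starts.
Sorted by start: M2, M1, M3, M4, M6, M5, M7, M8, M9.
M1 starts before M2 ends → M2 and M1 overlap.
M3 starts after M2 ends; M2 is clear from here.
M3 starts after M1 ends; M1 is clear from here.
M4 starts before M3 ends → M3 and M4 overlap.
M6 starts after M3 ends; M3 is clear from here.
M6 starts after M4 ends; M4 is clear from here.
M5 starts before M6 ends → M6 and M5 overlap.
M7 starts after M6 ends; M6 is clear from here.
M7 starts after M5 ends; M5 is clear from here.
M8 starts before M7 ends → M7 and M8 overlap.
M9 starts before M7 ends → M7 and M9 overlap.
M9 starts before M8 ends → M8 and M9 overlap.

M1 & M2, M3 & M4, M5 & M6, M7 & M8, M7 & M9, M8 & M9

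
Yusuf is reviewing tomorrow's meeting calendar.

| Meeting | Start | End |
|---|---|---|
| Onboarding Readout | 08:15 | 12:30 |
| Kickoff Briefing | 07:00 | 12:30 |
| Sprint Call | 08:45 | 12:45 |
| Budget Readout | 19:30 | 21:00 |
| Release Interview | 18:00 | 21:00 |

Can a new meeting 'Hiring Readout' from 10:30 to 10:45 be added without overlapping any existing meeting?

Kickoff Briefing: starts 07:00 before Hiring Readout ends 10:45, and ends 12:30 after Hiring Readout starts 10:30 → overlap.
Onboarding Readout: starts 08:15 before Hiring Readout ends 10:45, and ends 12:30 after Hiring Readout starts 10:30 → overlap.
Sprint Call: starts 08:45 before Hiring Readout ends 10:45, and ends 12:45 after Hiring Readout starts 10:30 → overlap.
Release Interview: starts 18:00 at or after Hiring Readout ends 10:45 → clear.
Budget Readout: starts 19:30 at or after Hiring Readout ends 10:45 → clear.
Hiring Readout overlaps Onboarding Readout, Kickoff Briefing, Sprint Call.

No — it overlaps Kickoff Briefing, Onboarding Readout, Sprint Call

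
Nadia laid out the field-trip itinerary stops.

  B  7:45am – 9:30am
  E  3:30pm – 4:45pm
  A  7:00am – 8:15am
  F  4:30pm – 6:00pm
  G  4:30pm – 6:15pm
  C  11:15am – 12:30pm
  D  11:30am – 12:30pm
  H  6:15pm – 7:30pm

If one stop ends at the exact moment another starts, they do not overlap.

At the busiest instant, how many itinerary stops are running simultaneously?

3

Sweep the timeline, counting +1 at each start and −1 at each end (ends before starts at a tie):
7:00am start A → 1
7:45am start B → 2
8:15am end A → 1
9:30am end B → 0
11:15am start C → 1
11:30am start D → 2
12:30pm end C → 1
12:30pm end D → 0
3:30pm start E → 1
4:30pm start F → 2
4:30pm start G → 3
4:45pm end E → 2
6:00pm end F → 1
6:15pm end G → 0
6:15pm start H → 1
7:30pm end H → 0
Peak is 3, at 4:30pm (E, F, G).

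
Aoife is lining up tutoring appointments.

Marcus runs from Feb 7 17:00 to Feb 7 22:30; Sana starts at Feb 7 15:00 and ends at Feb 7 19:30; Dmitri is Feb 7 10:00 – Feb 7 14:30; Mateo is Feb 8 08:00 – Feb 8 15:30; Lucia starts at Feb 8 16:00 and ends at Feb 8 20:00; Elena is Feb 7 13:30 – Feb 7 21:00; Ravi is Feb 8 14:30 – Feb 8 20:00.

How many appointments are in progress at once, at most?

3

Walk through starts and ends in time order (an end at T is processed before a start at T):
Feb 7 10:00 start Dmitri → 1
Feb 7 13:30 start Elena → 2
Feb 7 14:30 end Dmitri → 1
Feb 7 15:00 start Sana → 2
Feb 7 17:00 start Marcus → 3
Feb 7 19:30 end Sana → 2
Feb 7 21:00 end Elena → 1
Feb 7 22:30 end Marcus → 0
Feb 8 08:00 start Mateo → 1
Feb 8 14:30 start Ravi → 2
Feb 8 15:30 end Mateo → 1
Feb 8 16:00 start Lucia → 2
Feb 8 20:00 end Lucia → 1
Feb 8 20:00 end Ravi → 0
Peak is 3, at Feb 7 17:00 (Elena, Marcus, Sana).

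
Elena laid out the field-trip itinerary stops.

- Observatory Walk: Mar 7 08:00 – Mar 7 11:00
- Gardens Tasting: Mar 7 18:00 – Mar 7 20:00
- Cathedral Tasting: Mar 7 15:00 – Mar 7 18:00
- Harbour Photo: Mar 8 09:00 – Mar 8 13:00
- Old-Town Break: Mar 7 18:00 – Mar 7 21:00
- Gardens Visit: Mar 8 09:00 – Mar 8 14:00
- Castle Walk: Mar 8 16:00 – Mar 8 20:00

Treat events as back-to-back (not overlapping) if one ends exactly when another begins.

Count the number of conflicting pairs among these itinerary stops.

Check each pair: they overlap iff neither finishes before the other starts.
Sorted by start: Observatory Walk, Cathedral Tasting, Gardens Tasting, Old-Town Break, Harbour Photo, Gardens Visit, Castle Walk.
Cathedral Tasting starts after Observatory Walk ends, so Observatory Walk has no further overlaps.
Gardens Tasting starts exactly when Cathedral Tasting ends (back-to-back, no overlap), so Cathedral Tasting has no further overlaps.
Old-Town Break starts before Gardens Tasting ends → Gardens Tasting and Old-Town Break overlap.
Harbour Photo starts after Gardens Tasting ends, so Gardens Tasting has no further overlaps.
Harbour Photo starts after Old-Town Break ends, so Old-Town Break has no further overlaps.
Gardens Visit starts before Harbour Photo ends → Harbour Photo and Gardens Visit overlap.
Castle Walk starts after Harbour Photo ends.
Castle Walk starts after Gardens Visit ends.
Overlapping pairs: Gardens Tasting & Old-Town Break, Gardens Visit & Harbour Photo — 2 in total.

2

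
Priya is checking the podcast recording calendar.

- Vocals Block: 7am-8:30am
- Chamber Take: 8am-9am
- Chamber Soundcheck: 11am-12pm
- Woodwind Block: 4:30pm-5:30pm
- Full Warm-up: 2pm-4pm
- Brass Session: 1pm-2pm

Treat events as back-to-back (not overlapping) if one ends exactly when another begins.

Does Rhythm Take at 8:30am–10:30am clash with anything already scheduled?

Yes — it overlaps Chamber Take

Vocals Block: ends 8:30am at or before Rhythm Take starts 8:30am → clear.
Chamber Take: starts 8am before Rhythm Take ends 10:30am, and ends 9am after Rhythm Take starts 8:30am → overlap.
Chamber Soundcheck: starts 11am at or after Rhythm Take ends 10:30am → clear.
Brass Session: starts 1pm at or after Rhythm Take ends 10:30am → clear.
Full Warm-up: starts 2pm at or after Rhythm Take ends 10:30am → clear.
Woodwind Block: starts 4:30pm at or after Rhythm Take ends 10:30am → clear.
Rhythm Take overlaps Chamber Take.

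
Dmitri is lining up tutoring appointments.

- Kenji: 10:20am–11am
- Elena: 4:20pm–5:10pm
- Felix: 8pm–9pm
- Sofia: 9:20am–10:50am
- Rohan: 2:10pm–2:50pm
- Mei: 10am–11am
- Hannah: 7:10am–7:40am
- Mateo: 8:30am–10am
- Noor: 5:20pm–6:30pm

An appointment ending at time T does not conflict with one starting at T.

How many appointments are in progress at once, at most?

3

Sort all start/end points and keep a running count:
7:10am start Hannah → 1
7:40am end Hannah → 0
8:30am start Mateo → 1
9:20am start Sofia → 2
10am end Mateo → 1
10am start Mei → 2
10:20am start Kenji → 3
10:50am end Sofia → 2
11am end Kenji → 1
11am end Mei → 0
2:10pm start Rohan → 1
2:50pm end Rohan → 0
4:20pm start Elena → 1
5:10pm end Elena → 0
5:20pm start Noor → 1
6:30pm end Noor → 0
8pm start Felix → 1
9pm end Felix → 0
Peak is 3, at 10:20am (Kenji, Mei, Sofia).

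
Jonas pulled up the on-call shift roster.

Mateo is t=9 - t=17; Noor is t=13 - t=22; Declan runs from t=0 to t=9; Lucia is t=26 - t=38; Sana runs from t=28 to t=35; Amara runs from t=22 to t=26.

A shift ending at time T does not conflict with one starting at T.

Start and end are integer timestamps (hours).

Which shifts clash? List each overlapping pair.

Lucia & Sana, Mateo & Noor

Sorted by start: Declan, Mateo, Noor, Amara, Lucia, Sana.
Mateo starts exactly when Declan ends (back-to-back, no overlap); Declan is clear from here.
Noor starts before Mateo ends → Mateo and Noor overlap.
Amara starts after Mateo ends; Mateo is clear from here.
Amara starts exactly when Noor ends (back-to-back, no overlap); Noor is clear from here.
Lucia starts exactly when Amara ends (back-to-back, no overlap); Amara is clear from here.
Sana starts before Lucia ends → Lucia and Sana overlap.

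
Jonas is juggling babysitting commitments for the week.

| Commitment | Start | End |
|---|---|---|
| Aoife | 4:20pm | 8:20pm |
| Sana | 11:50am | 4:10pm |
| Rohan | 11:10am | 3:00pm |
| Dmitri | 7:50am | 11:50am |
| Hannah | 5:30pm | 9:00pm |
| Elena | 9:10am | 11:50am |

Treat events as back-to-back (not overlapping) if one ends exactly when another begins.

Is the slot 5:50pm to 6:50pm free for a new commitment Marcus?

Dmitri: ends 11:50am at or before Marcus starts 5:50pm → clear.
Elena: ends 11:50am at or before Marcus starts 5:50pm → clear.
Rohan: ends 3:00pm at or before Marcus starts 5:50pm → clear.
Sana: ends 4:10pm at or before Marcus starts 5:50pm → clear.
Aoife: starts 4:20pm before Marcus ends 6:50pm, and ends 8:20pm after Marcus starts 5:50pm → overlap.
Hannah: starts 5:30pm before Marcus ends 6:50pm, and ends 9:00pm after Marcus starts 5:50pm → overlap.
Marcus overlaps Aoife, Hannah.

No — it overlaps Aoife, Hannah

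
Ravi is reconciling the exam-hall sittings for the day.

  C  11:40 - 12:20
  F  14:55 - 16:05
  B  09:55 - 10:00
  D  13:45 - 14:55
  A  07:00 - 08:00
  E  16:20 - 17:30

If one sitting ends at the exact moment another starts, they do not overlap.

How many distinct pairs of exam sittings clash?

Sorted by start: A, B, C, D, F, E.
B starts after A ends, so A has no further overlaps.
C starts after B ends, so B has no further overlaps.
D starts after C ends, so C has no further overlaps.
F starts exactly when D ends (back-to-back, no overlap), so D has no further overlaps.
E starts after F ends.
No pair overlaps.

0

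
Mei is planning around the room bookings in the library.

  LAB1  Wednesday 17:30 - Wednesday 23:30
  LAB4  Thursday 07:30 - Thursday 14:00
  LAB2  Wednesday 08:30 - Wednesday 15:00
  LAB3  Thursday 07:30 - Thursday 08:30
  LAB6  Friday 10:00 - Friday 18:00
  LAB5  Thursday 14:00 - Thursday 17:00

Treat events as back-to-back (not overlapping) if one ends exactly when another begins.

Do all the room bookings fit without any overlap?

No

Sorted by start: LAB2, LAB1, LAB3, LAB4, LAB5, LAB6.
LAB1 starts after LAB2 ends, so nothing later overlaps LAB2 either.
LAB3 starts after LAB1 ends, so nothing later overlaps LAB1 either.
LAB4 starts before LAB3 ends → LAB3 and LAB4 overlap.
That's a conflict, so the schedule is not conflict-free.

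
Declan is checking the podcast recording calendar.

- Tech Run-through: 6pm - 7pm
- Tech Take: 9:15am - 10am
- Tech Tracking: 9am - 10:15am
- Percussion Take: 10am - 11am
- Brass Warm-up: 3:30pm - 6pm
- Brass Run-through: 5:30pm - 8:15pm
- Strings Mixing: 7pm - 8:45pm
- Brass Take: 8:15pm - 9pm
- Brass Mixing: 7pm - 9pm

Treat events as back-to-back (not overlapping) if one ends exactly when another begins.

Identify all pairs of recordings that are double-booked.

Sorted by start: Tech Tracking, Tech Take, Percussion Take, Brass Warm-up, Brass Run-through, Tech Run-through, Strings Mixing, Brass Mixing, Brass Take.
Tech Take starts before Tech Tracking ends → Tech Tracking and Tech Take overlap.
Percussion Take starts before Tech Tracking ends → Tech Tracking and Percussion Take overlap.
Brass Warm-up starts after Tech Tracking ends, so Tech Tracking has no further overlaps.
Percussion Take starts exactly when Tech Take ends (back-to-back, no overlap), so Tech Take has no further overlaps.
Brass Warm-up starts after Percussion Take ends, so Percussion Take has no further overlaps.
Brass Run-through starts before Brass Warm-up ends → Brass Warm-up and Brass Run-through overlap.
Tech Run-through starts exactly when Brass Warm-up ends (back-to-back, no overlap), so Brass Warm-up has no further overlaps.
Tech Run-through starts before Brass Run-through ends → Brass Run-through and Tech Run-through overlap.
Strings Mixing starts before Brass Run-through ends → Brass Run-through and Strings Mixing overlap.
Brass Mixing starts before Brass Run-through ends → Brass Run-through and Brass Mixing overlap.
Brass Take starts exactly when Brass Run-through ends (back-to-back, no overlap).
Strings Mixing starts exactly when Tech Run-through ends (back-to-back, no overlap), so Tech Run-through has no further overlaps.
Brass Mixing starts before Strings Mixing ends → Strings Mixing and Brass Mixing overlap.
Brass Take starts before Strings Mixing ends → Strings Mixing and Brass Take overlap.
Brass Take starts before Brass Mixing ends → Brass Mixing and Brass Take overlap.

Brass Mixing & Brass Run-through, Brass Mixing & Brass Take, Brass Mixing & Strings Mixing, Brass Run-through & Brass Warm-up, Brass Run-through & Strings Mixing, Brass Run-through & Tech Run-through, Brass Take & Strings Mixing, Percussion Take & Tech Tracking, Tech Take & Tech Tracking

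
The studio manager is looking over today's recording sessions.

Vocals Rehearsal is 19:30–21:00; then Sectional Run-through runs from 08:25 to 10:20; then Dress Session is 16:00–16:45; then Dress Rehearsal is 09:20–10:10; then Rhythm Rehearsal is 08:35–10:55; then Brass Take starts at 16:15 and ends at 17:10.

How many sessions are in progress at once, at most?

Walk through starts and ends in time order (an end at T is processed before a start at T):
08:25 start Sectional Run-through → 1
08:35 start Rhythm Rehearsal → 2
09:20 start Dress Rehearsal → 3
10:10 end Dress Rehearsal → 2
10:20 end Sectional Run-through → 1
10:55 end Rhythm Rehearsal → 0
16:00 start Dress Session → 1
16:15 start Brass Take → 2
16:45 end Dress Session → 1
17:10 end Brass Take → 0
19:30 start Vocals Rehearsal → 1
21:00 end Vocals Rehearsal → 0
Peak is 3, at 09:20 (Dress Rehearsal, Rhythm Rehearsal, Sectional Run-through).

3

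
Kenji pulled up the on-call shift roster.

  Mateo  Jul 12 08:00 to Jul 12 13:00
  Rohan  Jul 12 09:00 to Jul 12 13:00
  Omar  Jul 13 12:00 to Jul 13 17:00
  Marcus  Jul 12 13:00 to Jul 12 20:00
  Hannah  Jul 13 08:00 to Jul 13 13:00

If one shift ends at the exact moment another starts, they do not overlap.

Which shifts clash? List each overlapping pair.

Sorted by start: Mateo, Rohan, Marcus, Hannah, Omar.
Rohan starts before Mateo ends → Mateo and Rohan overlap.
Marcus starts exactly when Mateo ends (back-to-back, no overlap), so Mateo has no further overlaps.
Marcus starts exactly when Rohan ends (back-to-back, no overlap), so Rohan has no further overlaps.
Hannah starts after Marcus ends, so Marcus has no further overlaps.
Omar starts before Hannah ends → Hannah and Omar overlap.

Hannah & Omar, Mateo & Rohan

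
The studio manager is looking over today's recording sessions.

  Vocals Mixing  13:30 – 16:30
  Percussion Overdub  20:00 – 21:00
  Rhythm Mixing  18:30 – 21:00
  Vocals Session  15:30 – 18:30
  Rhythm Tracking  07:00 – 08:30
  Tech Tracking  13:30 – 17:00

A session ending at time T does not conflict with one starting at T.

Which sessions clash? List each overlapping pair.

Sorted by start: Rhythm Tracking, Tech Tracking, Vocals Mixing, Vocals Session, Rhythm Mixing, Percussion Overdub.
Tech Tracking starts after Rhythm Tracking ends, so nothing later overlaps Rhythm Tracking either.
Vocals Mixing starts before Tech Tracking ends → Tech Tracking and Vocals Mixing overlap.
Vocals Session starts before Tech Tracking ends → Tech Tracking and Vocals Session overlap.
Rhythm Mixing starts after Tech Tracking ends, so nothing later overlaps Tech Tracking either.
Vocals Session starts before Vocals Mixing ends → Vocals Mixing and Vocals Session overlap.
Rhythm Mixing starts after Vocals Mixing ends, so nothing later overlaps Vocals Mixing either.
Rhythm Mixing starts exactly when Vocals Session ends (back-to-back, no overlap), so nothing later overlaps Vocals Session either.
Percussion Overdub starts before Rhythm Mixing ends → Rhythm Mixing and Percussion Overdub overlap.

Percussion Overdub & Rhythm Mixing, Tech Tracking & Vocals Mixing, Tech Tracking & Vocals Session, Vocals Mixing & Vocals Session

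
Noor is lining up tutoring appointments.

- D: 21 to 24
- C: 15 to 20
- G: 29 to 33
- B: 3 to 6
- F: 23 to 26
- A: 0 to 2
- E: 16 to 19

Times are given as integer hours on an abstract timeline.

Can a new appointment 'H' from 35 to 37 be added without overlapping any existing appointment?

A: ends 2 at or before H starts 35 → clear.
B: ends 6 at or before H starts 35 → clear.
C: ends 20 at or before H starts 35 → clear.
E: ends 19 at or before H starts 35 → clear.
D: ends 24 at or before H starts 35 → clear.
F: ends 26 at or before H starts 35 → clear.
G: ends 33 at or before H starts 35 → clear.

Yes — the slot is free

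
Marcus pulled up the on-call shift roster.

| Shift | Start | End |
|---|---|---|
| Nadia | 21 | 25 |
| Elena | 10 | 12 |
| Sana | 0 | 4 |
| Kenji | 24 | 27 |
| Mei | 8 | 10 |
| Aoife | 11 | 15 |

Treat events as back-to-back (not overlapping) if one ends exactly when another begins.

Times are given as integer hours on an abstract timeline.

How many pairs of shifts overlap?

Sorted by start: Sana, Mei, Elena, Aoife, Nadia, Kenji.
Mei starts after Sana ends, so nothing later overlaps Sana either.
Elena starts exactly when Mei ends (back-to-back, no overlap), so nothing later overlaps Mei either.
Aoife starts before Elena ends → Elena and Aoife overlap.
Nadia starts after Elena ends, so nothing later overlaps Elena either.
Nadia starts after Aoife ends, so nothing later overlaps Aoife either.
Kenji starts before Nadia ends → Nadia and Kenji overlap.
Overlapping pairs: Aoife & Elena, Kenji & Nadia — 2 in total.

2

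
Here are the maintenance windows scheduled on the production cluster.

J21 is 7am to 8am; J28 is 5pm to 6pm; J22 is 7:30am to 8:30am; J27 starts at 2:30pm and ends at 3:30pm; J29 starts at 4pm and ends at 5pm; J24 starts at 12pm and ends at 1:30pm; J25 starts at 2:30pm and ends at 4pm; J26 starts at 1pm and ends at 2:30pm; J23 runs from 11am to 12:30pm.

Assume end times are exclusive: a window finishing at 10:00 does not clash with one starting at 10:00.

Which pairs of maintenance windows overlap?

Sorted by start: J21, J22, J23, J24, J26, J25, J27, J29, J28.
J22 starts before J21 ends → J21 and J22 overlap.
J23 starts after J21 ends; J21 is clear from here.
J23 starts after J22 ends; J22 is clear from here.
J24 starts before J23 ends → J23 and J24 overlap.
J26 starts after J23 ends; J23 is clear from here.
J26 starts before J24 ends → J24 and J26 overlap.
J25 starts after J24 ends; J24 is clear from here.
J25 starts exactly when J26 ends (back-to-back, no overlap); J26 is clear from here.
J27 starts before J25 ends → J25 and J27 overlap.
J29 starts exactly when J25 ends (back-to-back, no overlap); J25 is clear from here.
J29 starts after J27 ends; J27 is clear from here.
J28 starts exactly when J29 ends (back-to-back, no overlap).

J21 & J22, J23 & J24, J24 & J26, J25 & J27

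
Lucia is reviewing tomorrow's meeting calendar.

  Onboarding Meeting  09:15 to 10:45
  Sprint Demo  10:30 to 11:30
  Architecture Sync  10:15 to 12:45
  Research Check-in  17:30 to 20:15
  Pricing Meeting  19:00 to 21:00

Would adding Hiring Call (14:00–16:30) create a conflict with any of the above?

No — it doesn't clash with anything

Onboarding Meeting: ends 10:45 at or before Hiring Call starts 14:00 → clear.
Architecture Sync: ends 12:45 at or before Hiring Call starts 14:00 → clear.
Sprint Demo: ends 11:30 at or before Hiring Call starts 14:00 → clear.
Research Check-in: starts 17:30 at or after Hiring Call ends 16:30 → clear.
Pricing Meeting: starts 19:00 at or after Hiring Call ends 16:30 → clear.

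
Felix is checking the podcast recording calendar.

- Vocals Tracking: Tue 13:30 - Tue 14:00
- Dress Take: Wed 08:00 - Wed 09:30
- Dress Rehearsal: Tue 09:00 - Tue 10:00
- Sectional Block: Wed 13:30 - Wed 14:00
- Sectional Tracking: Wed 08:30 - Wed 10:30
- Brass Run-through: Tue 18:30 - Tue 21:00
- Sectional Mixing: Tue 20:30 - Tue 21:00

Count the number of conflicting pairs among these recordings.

2

Sorted by start: Dress Rehearsal, Vocals Tracking, Brass Run-through, Sectional Mixing, Dress Take, Sectional Tracking, Sectional Block.
Vocals Tracking starts after Dress Rehearsal ends — done with Dress Rehearsal.
Brass Run-through starts after Vocals Tracking ends — done with Vocals Tracking.
Sectional Mixing starts before Brass Run-through ends → Brass Run-through and Sectional Mixing overlap.
Dress Take starts after Brass Run-through ends — done with Brass Run-through.
Dress Take starts after Sectional Mixing ends — done with Sectional Mixing.
Sectional Tracking starts before Dress Take ends → Dress Take and Sectional Tracking overlap.
Sectional Block starts after Dress Take ends.
Sectional Block starts after Sectional Tracking ends.
Overlapping pairs: Brass Run-through & Sectional Mixing, Dress Take & Sectional Tracking — 2 in total.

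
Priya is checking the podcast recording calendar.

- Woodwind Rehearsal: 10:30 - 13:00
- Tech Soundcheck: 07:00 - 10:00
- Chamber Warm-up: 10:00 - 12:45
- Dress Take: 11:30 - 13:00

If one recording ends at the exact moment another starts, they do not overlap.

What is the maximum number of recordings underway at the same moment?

3

Sweep the timeline, counting +1 at each start and −1 at each end (ends before starts at a tie):
07:00 start Tech Soundcheck → 1
10:00 end Tech Soundcheck → 0
10:00 start Chamber Warm-up → 1
10:30 start Woodwind Rehearsal → 2
11:30 start Dress Take → 3
12:45 end Chamber Warm-up → 2
13:00 end Dress Take → 1
13:00 end Woodwind Rehearsal → 0
Peak is 3, at 11:30 (Chamber Warm-up, Dress Take, Woodwind Rehearsal).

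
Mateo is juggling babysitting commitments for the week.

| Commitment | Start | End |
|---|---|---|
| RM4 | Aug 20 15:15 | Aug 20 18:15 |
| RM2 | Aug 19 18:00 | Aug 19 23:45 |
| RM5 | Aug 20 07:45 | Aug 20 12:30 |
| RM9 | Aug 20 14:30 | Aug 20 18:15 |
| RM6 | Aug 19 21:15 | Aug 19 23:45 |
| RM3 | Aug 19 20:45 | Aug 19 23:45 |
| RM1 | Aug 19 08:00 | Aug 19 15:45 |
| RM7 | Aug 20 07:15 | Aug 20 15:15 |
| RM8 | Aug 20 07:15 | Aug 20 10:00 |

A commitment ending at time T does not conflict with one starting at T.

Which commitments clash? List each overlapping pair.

RM2 & RM3, RM2 & RM6, RM3 & RM6, RM4 & RM9, RM5 & RM7, RM5 & RM8, RM7 & RM8, RM7 & RM9

Sorted by start: RM1, RM2, RM3, RM6, RM7, RM8, RM5, RM9, RM4.
RM2 starts after RM1 ends, so RM1 has no further overlaps.
RM3 starts before RM2 ends → RM2 and RM3 overlap.
RM6 starts before RM2 ends → RM2 and RM6 overlap.
RM7 starts after RM2 ends, so RM2 has no further overlaps.
RM6 starts before RM3 ends → RM3 and RM6 overlap.
RM7 starts after RM3 ends, so RM3 has no further overlaps.
RM7 starts after RM6 ends, so RM6 has no further overlaps.
RM8 starts before RM7 ends → RM7 and RM8 overlap.
RM5 starts before RM7 ends → RM7 and RM5 overlap.
RM9 starts before RM7 ends → RM7 and RM9 overlap.
RM4 starts exactly when RM7 ends (back-to-back, no overlap).
RM5 starts before RM8 ends → RM8 and RM5 overlap.
RM9 starts after RM8 ends, so RM8 has no further overlaps.
RM9 starts after RM5 ends, so RM5 has no further overlaps.
RM4 starts before RM9 ends → RM9 and RM4 overlap.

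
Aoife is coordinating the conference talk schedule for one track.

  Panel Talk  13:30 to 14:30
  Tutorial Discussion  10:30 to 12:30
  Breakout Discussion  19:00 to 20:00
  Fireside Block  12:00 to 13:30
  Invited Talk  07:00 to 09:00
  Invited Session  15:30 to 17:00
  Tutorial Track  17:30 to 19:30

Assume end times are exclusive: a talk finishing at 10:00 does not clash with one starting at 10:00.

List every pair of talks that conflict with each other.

Sorted by start: Invited Talk, Tutorial Discussion, Fireside Block, Panel Talk, Invited Session, Tutorial Track, Breakout Discussion.
Tutorial Discussion starts after Invited Talk ends, so Invited Talk has no further overlaps.
Fireside Block starts before Tutorial Discussion ends → Tutorial Discussion and Fireside Block overlap.
Panel Talk starts after Tutorial Discussion ends, so Tutorial Discussion has no further overlaps.
Panel Talk starts exactly when Fireside Block ends (back-to-back, no overlap), so Fireside Block has no further overlaps.
Invited Session starts after Panel Talk ends, so Panel Talk has no further overlaps.
Tutorial Track starts after Invited Session ends, so Invited Session has no further overlaps.
Breakout Discussion starts before Tutorial Track ends → Tutorial Track and Breakout Discussion overlap.

Breakout Discussion & Tutorial Track, Fireside Block & Tutorial Discussion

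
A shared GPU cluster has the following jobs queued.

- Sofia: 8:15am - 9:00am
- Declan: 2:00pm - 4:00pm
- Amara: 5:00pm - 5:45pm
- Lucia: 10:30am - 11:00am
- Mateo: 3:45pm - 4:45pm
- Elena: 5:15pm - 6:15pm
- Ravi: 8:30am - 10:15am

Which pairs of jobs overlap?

Two intervals overlap when each starts before the other ends.
Sorted by start: Sofia, Ravi, Lucia, Declan, Mateo, Amara, Elena.
Ravi starts before Sofia ends → Sofia and Ravi overlap.
Lucia starts after Sofia ends; Sofia is clear from here.
Lucia starts after Ravi ends; Ravi is clear from here.
Declan starts after Lucia ends; Lucia is clear from here.
Mateo starts before Declan ends → Declan and Mateo overlap.
Amara starts after Declan ends; Declan is clear from here.
Amara starts after Mateo ends; Mateo is clear from here.
Elena starts before Amara ends → Amara and Elena overlap.

Amara & Elena, Declan & Mateo, Ravi & Sofia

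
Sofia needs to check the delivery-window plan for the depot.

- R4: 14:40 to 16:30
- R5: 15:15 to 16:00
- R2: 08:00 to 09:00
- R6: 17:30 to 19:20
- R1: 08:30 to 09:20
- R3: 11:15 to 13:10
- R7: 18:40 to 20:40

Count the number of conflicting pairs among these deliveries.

3

Check each pair: they overlap iff neither finishes before the other starts.
Sorted by start: R2, R1, R3, R4, R5, R6, R7.
R1 starts before R2 ends → R2 and R1 overlap.
R3 starts after R2 ends, so nothing later overlaps R2 either.
R3 starts after R1 ends, so nothing later overlaps R1 either.
R4 starts after R3 ends, so nothing later overlaps R3 either.
R5 starts before R4 ends → R4 and R5 overlap.
R6 starts after R4 ends, so nothing later overlaps R4 either.
R6 starts after R5 ends, so nothing later overlaps R5 either.
R7 starts before R6 ends → R6 and R7 overlap.
Overlapping pairs: R1 & R2, R4 & R5, R6 & R7 — 3 in total.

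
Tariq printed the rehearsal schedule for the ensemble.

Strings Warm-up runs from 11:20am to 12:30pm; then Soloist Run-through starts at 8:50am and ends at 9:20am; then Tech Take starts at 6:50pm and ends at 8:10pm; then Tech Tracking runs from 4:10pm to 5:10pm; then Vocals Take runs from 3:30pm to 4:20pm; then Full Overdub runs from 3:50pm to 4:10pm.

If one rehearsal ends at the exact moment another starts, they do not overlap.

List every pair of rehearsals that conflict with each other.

Full Overdub & Vocals Take, Tech Tracking & Vocals Take

Sorted by start: Soloist Run-through, Strings Warm-up, Vocals Take, Full Overdub, Tech Tracking, Tech Take.
Strings Warm-up starts after Soloist Run-through ends, so nothing later overlaps Soloist Run-through either.
Vocals Take starts after Strings Warm-up ends, so nothing later overlaps Strings Warm-up either.
Full Overdub starts before Vocals Take ends → Vocals Take and Full Overdub overlap.
Tech Tracking starts before Vocals Take ends → Vocals Take and Tech Tracking overlap.
Tech Take starts after Vocals Take ends.
Tech Tracking starts exactly when Full Overdub ends (back-to-back, no overlap), so nothing later overlaps Full Overdub either.
Tech Take starts after Tech Tracking ends.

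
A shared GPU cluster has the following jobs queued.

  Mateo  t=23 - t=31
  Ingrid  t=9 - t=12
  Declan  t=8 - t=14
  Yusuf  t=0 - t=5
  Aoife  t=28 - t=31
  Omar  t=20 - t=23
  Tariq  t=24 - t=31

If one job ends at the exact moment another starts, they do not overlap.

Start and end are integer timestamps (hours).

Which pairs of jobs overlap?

Aoife & Mateo, Aoife & Tariq, Declan & Ingrid, Mateo & Tariq

Check each pair: they overlap iff neither finishes before the other starts.
Sorted by start: Yusuf, Declan, Ingrid, Omar, Mateo, Tariq, Aoife.
Declan starts after Yusuf ends, so nothing later overlaps Yusuf either.
Ingrid starts before Declan ends → Declan and Ingrid overlap.
Omar starts after Declan ends, so nothing later overlaps Declan either.
Omar starts after Ingrid ends, so nothing later overlaps Ingrid either.
Mateo starts exactly when Omar ends (back-to-back, no overlap), so nothing later overlaps Omar either.
Tariq starts before Mateo ends → Mateo and Tariq overlap.
Aoife starts before Mateo ends → Mateo and Aoife overlap.
Aoife starts before Tariq ends → Tariq and Aoife overlap.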